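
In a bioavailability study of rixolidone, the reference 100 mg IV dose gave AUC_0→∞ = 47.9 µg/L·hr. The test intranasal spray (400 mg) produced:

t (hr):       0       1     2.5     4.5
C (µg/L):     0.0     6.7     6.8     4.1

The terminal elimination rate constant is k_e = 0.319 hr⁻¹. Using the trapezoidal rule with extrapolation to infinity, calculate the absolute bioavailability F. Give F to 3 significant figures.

F = 0.194

Trapezoidal AUC_0→4.5 (intranasal spray):
  [0→1]: (0.0+6.7)/2 × 1 = 3.35
  [1→2.5]: (6.7+6.8)/2 × 1.5 = 10.125
  [2.5→4.5]: (6.8+4.1)/2 × 2 = 10.9
  Sum = 24.375 µg/L·hr
Tail: C_last/k_e = 4.1/0.319 = 12.853
AUC_0→∞ (intranasal spray) = 24.375 + 12.853 = 37.228 µg/L·hr
F = (AUC_ev/D_ev)/(AUC_iv/D_iv) = (37.228/400)/(47.9/100) = 0.09307/0.479 = 0.1943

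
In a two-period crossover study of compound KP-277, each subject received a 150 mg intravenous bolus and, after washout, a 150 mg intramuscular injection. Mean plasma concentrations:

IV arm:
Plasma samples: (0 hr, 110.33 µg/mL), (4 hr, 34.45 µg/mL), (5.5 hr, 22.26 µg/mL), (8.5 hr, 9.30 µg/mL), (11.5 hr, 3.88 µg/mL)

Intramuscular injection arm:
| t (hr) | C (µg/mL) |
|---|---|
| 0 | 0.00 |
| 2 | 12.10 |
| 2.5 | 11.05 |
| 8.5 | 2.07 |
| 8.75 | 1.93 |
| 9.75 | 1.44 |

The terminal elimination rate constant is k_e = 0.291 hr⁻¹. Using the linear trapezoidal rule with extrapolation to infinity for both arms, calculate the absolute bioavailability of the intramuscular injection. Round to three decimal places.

Trapezoidal AUC_0→11.5 (IV):
  [0→4]: (110.33+34.45)/2 × 4 = 289.56
  [4→5.5]: (34.45+22.26)/2 × 1.5 = 42.5325
  [5.5→8.5]: (22.26+9.30)/2 × 3 = 47.34
  [8.5→11.5]: (9.30+3.88)/2 × 3 = 19.77
  Sum = 399.2025 µg/mL·hr
IV tail: 3.88/0.291 = 13.333; AUC_iv,0→∞ = 399.2025 + 13.333 = 412.5355 µg/mL·hr
Trapezoidal AUC_0→9.75 (intramuscular injection):
  [0→2]: (0.00+12.10)/2 × 2 = 12.1
  [2→2.5]: (12.10+11.05)/2 × 0.5 = 5.7875
  [2.5→8.5]: (11.05+2.07)/2 × 6 = 39.36
  [8.5→8.75]: (2.07+1.93)/2 × 0.25 = 0.5
  [8.75→9.75]: (1.93+1.44)/2 × 1 = 1.685
  Sum = 59.4325 µg/mL·hr
intramuscular injection tail: 1.44/0.291 = 4.948; AUC_ev,0→∞ = 59.4325 + 4.948 = 64.3805 µg/mL·hr
F = (AUC_ev/D_ev)/(AUC_iv/D_iv) = (64.3805/150)/(412.5355/150) = 0.429203/2.75024 = 0.1561

F = 0.156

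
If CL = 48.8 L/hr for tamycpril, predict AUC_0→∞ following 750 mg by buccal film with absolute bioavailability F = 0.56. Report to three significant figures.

AUC_0→∞ = F × Dose / CL
        = 0.56 × 750 / 48.8 = 8.60656 mg/L·hr

AUC = 8.61 mg/L·hr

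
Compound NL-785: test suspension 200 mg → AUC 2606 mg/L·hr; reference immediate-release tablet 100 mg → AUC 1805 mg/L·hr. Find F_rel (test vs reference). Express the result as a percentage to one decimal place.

F_rel = (AUC_test/D_test) / (AUC_ref/D_ref)
      = (2606/200) / (1805/100)
      = 13.03 / 18.05 = 0.7219 = 72.19%

F_rel = 72.2%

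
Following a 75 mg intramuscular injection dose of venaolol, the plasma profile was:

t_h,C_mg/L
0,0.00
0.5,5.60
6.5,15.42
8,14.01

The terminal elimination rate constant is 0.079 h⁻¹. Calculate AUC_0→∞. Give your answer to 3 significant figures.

Trapezoidal AUC_0→8:
  [0→0.5]: (0.00+5.60)/2 × 0.5 = 1.4
  [0.5→6.5]: (5.60+15.42)/2 × 6 = 63.06
  [6.5→8]: (15.42+14.01)/2 × 1.5 = 22.0725
  Sum = 86.5325 mg/L·h
Extrapolated tail: C_last / k_e = 14.01 / 0.079 = 177.342
AUC_0→∞ = 86.5325 + 177.342 = 263.8745 mg/L·h

AUC = 264 mg/L·h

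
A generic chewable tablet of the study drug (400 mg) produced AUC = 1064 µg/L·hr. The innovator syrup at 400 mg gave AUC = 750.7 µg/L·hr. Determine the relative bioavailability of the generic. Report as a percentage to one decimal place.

F_rel = (AUC_test/D_test) / (AUC_ref/D_ref)
      = (1064/400) / (750.7/400)
      = 2.66 / 1.87675 = 1.4173 = 141.73%

F_rel = 141.7%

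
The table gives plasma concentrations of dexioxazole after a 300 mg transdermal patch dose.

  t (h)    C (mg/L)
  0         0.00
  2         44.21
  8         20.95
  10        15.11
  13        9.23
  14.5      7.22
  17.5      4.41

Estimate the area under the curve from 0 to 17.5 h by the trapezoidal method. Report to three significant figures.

AUC = 342 mg/L·h

Trapezoidal AUC_0→17.5:
  [0→2]: (0.00+44.21)/2 × 2 = 44.21
  [2→8]: (44.21+20.95)/2 × 6 = 195.48
  [8→10]: (20.95+15.11)/2 × 2 = 36.06
  [10→13]: (15.11+9.23)/2 × 3 = 36.51
  [13→14.5]: (9.23+7.22)/2 × 1.5 = 12.3375
  [14.5→17.5]: (7.22+4.41)/2 × 3 = 17.445
  Sum = 342.0425 mg/L·h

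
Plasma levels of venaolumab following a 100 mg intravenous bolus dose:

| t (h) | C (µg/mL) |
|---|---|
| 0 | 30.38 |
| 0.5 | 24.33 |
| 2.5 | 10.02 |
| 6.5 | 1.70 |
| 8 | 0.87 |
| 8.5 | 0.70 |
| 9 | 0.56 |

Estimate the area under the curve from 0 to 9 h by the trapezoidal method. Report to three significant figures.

Trapezoidal AUC_0→9:
  [0→0.5]: (30.38+24.33)/2 × 0.5 = 13.6775
  [0.5→2.5]: (24.33+10.02)/2 × 2 = 34.35
  [2.5→6.5]: (10.02+1.70)/2 × 4 = 23.44
  [6.5→8]: (1.70+0.87)/2 × 1.5 = 1.9275
  [8→8.5]: (0.87+0.70)/2 × 0.5 = 0.3925
  [8.5→9]: (0.70+0.56)/2 × 0.5 = 0.315
  Sum = 74.1025 µg/mL·h

AUC = 74.1 µg/mL·h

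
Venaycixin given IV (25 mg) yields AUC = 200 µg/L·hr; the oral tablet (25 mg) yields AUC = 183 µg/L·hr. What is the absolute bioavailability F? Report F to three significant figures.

F = 0.915

F = (AUC_ev / D_ev) / (AUC_iv / D_iv)
  = (183/25) / (200/25)
  = 7.32 / 8 = 0.9150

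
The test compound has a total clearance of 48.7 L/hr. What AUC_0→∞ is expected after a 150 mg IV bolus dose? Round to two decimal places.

AUC = 3.08 mg/L·hr

AUC_0→∞ = Dose_iv / CL
        = 150 / 48.7 = 3.08008 mg/L·hr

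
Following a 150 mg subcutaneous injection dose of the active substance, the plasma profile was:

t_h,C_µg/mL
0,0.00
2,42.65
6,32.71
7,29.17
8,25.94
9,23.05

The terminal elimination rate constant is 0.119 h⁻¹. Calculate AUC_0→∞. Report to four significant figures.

AUC = 470.1 µg/mL·h

Trapezoidal AUC_0→9:
  [0→2]: (0.00+42.65)/2 × 2 = 42.65
  [2→6]: (42.65+32.71)/2 × 4 = 150.72
  [6→7]: (32.71+29.17)/2 × 1 = 30.94
  [7→8]: (29.17+25.94)/2 × 1 = 27.555
  [8→9]: (25.94+23.05)/2 × 1 = 24.495
  Sum = 276.36 µg/mL·h
Extrapolated tail: C_last / k_e = 23.05 / 0.119 = 193.697
AUC_0→∞ = 276.36 + 193.697 = 470.057 µg/mL·h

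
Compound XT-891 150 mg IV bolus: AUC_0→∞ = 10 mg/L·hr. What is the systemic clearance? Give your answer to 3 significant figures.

CL = Dose_iv / AUC_0→∞
   = 150 / 10 = 15 L/hr

CL = 15.0 L/hr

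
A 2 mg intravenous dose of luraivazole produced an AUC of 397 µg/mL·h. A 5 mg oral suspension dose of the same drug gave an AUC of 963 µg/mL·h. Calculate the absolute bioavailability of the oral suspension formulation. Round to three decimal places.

F = 0.970

F = (AUC_ev / D_ev) / (AUC_iv / D_iv)
  = (963/5) / (397/2)
  = 192.6 / 198.5 = 0.9703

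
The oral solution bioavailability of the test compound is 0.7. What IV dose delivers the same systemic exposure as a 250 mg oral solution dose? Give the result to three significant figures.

Systemic exposure from an extravascular dose = F × D_ev, so the equivalent IV dose is F × D_ev.
D_iv = F × D_ev = 0.7 × 250 = 175 mg

D_iv = 175 mg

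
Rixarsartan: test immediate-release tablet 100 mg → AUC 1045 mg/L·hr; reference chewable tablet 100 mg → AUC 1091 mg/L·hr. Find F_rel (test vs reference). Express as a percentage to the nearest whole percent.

F_rel = 96%

F_rel = (AUC_test/D_test) / (AUC_ref/D_ref)
      = (1045/100) / (1091/100)
      = 10.45 / 10.91 = 0.9578 = 95.78%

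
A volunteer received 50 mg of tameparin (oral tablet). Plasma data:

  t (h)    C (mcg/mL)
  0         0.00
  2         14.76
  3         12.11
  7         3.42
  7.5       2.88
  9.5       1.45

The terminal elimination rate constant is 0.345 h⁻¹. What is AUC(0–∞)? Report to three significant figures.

Trapezoidal AUC_0→9.5:
  [0→2]: (0.00+14.76)/2 × 2 = 14.76
  [2→3]: (14.76+12.11)/2 × 1 = 13.435
  [3→7]: (12.11+3.42)/2 × 4 = 31.06
  [7→7.5]: (3.42+2.88)/2 × 0.5 = 1.575
  [7.5→9.5]: (2.88+1.45)/2 × 2 = 4.33
  Sum = 65.16 mcg/mL·h
Extrapolated tail: C_last / k_e = 1.45 / 0.345 = 4.203
AUC_0→∞ = 65.16 + 4.203 = 69.363 mcg/mL·h

AUC = 69.4 mcg/mL·h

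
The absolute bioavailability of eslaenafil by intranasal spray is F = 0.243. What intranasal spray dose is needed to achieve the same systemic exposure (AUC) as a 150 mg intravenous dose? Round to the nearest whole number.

D_intranasal = 617 mg

For equal systemic exposure: F × D_ev = D_iv
D_ev = D_iv / F = 150 / 0.243 = 617.284 mg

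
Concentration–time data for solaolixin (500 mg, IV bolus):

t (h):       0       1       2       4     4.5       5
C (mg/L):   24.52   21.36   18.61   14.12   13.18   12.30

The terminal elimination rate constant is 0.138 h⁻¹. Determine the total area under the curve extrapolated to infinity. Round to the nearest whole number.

AUC = 178 mg/L·h

Trapezoidal AUC_0→5:
  [0→1]: (24.52+21.36)/2 × 1 = 22.94
  [1→2]: (21.36+18.61)/2 × 1 = 19.985
  [2→4]: (18.61+14.12)/2 × 2 = 32.73
  [4→4.5]: (14.12+13.18)/2 × 0.5 = 6.825
  [4.5→5]: (13.18+12.30)/2 × 0.5 = 6.37
  Sum = 88.85 mg/L·h
Extrapolated tail: C_last / k_e = 12.30 / 0.138 = 89.130
AUC_0→∞ = 88.85 + 89.130 = 177.98 mg/L·h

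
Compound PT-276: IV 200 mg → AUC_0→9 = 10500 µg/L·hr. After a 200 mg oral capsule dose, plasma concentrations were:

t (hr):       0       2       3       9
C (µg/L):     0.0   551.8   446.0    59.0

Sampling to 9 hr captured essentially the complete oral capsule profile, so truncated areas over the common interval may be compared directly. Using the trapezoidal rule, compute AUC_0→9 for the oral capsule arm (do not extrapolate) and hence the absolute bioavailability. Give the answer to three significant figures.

F = 0.244

Trapezoidal AUC_0→9 (oral capsule):
  [0→2]: (0.0+551.8)/2 × 2 = 551.8
  [2→3]: (551.8+446.0)/2 × 1 = 498.9
  [3→9]: (446.0+59.0)/2 × 6 = 1515.0
  Sum = 2565.7 µg/L·hr
F = (AUC_ev/D_ev)/(AUC_iv/D_iv) = (2565.7/200)/(10500/200) = 12.8285/52.5 = 0.2444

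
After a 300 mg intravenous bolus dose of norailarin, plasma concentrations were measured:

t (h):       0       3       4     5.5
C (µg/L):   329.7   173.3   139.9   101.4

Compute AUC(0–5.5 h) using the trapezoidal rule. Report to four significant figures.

Trapezoidal AUC_0→5.5:
  [0→3]: (329.7+173.3)/2 × 3 = 754.5
  [3→4]: (173.3+139.9)/2 × 1 = 156.6
  [4→5.5]: (139.9+101.4)/2 × 1.5 = 180.975
  Sum = 1092.075 µg/L·h

AUC = 1092 µg/L·h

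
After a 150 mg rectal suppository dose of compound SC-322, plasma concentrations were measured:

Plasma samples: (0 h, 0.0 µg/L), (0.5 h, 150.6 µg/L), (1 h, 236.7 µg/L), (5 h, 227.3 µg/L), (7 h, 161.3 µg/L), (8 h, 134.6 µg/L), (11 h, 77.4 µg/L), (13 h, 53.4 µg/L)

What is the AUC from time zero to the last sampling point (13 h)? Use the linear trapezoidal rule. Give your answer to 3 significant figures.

Trapezoidal AUC_0→13:
  [0→0.5]: (0.0+150.6)/2 × 0.5 = 37.65
  [0.5→1]: (150.6+236.7)/2 × 0.5 = 96.825
  [1→5]: (236.7+227.3)/2 × 4 = 928.0
  [5→7]: (227.3+161.3)/2 × 2 = 388.6
  [7→8]: (161.3+134.6)/2 × 1 = 147.95
  [8→11]: (134.6+77.4)/2 × 3 = 318.0
  [11→13]: (77.4+53.4)/2 × 2 = 130.8
  Sum = 2047.825 µg/L·h

AUC = 2050 µg/L·h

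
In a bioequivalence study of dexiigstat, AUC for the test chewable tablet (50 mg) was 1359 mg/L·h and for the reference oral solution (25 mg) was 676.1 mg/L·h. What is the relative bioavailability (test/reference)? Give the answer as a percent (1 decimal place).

F_rel = (AUC_test/D_test) / (AUC_ref/D_ref)
      = (1359/50) / (676.1/25)
      = 27.18 / 27.044 = 1.0050 = 100.50%

F_rel = 100.5%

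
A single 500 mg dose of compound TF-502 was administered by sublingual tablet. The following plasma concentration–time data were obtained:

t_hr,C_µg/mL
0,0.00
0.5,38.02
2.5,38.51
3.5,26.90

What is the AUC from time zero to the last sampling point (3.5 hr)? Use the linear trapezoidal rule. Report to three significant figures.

Trapezoidal AUC_0→3.5:
  [0→0.5]: (0.00+38.02)/2 × 0.5 = 9.505
  [0.5→2.5]: (38.02+38.51)/2 × 2 = 76.53
  [2.5→3.5]: (38.51+26.90)/2 × 1 = 32.705
  Sum = 118.74 µg/mL·hr

AUC = 119 µg/mL·hr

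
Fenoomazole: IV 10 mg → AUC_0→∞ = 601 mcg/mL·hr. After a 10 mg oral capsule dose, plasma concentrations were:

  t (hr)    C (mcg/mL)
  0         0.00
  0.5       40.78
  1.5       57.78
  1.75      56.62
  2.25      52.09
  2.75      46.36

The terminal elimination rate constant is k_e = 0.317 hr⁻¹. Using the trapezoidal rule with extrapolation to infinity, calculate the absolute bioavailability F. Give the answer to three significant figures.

Trapezoidal AUC_0→2.75 (oral capsule):
  [0→0.5]: (0.00+40.78)/2 × 0.5 = 10.195
  [0.5→1.5]: (40.78+57.78)/2 × 1 = 49.28
  [1.5→1.75]: (57.78+56.62)/2 × 0.25 = 14.3
  [1.75→2.25]: (56.62+52.09)/2 × 0.5 = 27.1775
  [2.25→2.75]: (52.09+46.36)/2 × 0.5 = 24.6125
  Sum = 125.565 mcg/mL·hr
Tail: C_last/k_e = 46.36/0.317 = 146.246
AUC_0→∞ (oral capsule) = 125.565 + 146.246 = 271.811 mcg/mL·hr
F = (AUC_ev/D_ev)/(AUC_iv/D_iv) = (271.811/10)/(601/10) = 27.1811/60.1 = 0.4523

F = 0.452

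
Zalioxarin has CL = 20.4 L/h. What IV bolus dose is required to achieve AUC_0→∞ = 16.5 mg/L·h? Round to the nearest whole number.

Dose = 337 mg

Dose_iv = CL × AUC_0→∞
     = 20.4 × 16.5 = 336.6 mg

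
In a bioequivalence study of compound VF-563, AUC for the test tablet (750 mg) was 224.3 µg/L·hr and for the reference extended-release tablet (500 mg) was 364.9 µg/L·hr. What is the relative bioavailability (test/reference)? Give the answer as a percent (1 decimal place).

F_rel = 41.0%

F_rel = (AUC_test/D_test) / (AUC_ref/D_ref)
      = (224.3/750) / (364.9/500)
      = 0.299067 / 0.7298 = 0.4098 = 40.98%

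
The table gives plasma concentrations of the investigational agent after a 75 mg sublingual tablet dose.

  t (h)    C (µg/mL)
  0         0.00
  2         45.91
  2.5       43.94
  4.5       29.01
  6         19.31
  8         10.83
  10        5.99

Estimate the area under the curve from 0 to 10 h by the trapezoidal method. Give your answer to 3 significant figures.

AUC = 225 µg/mL·h

Trapezoidal AUC_0→10:
  [0→2]: (0.00+45.91)/2 × 2 = 45.91
  [2→2.5]: (45.91+43.94)/2 × 0.5 = 22.4625
  [2.5→4.5]: (43.94+29.01)/2 × 2 = 72.95
  [4.5→6]: (29.01+19.31)/2 × 1.5 = 36.24
  [6→8]: (19.31+10.83)/2 × 2 = 30.14
  [8→10]: (10.83+5.99)/2 × 2 = 16.82
  Sum = 224.5225 µg/mL·h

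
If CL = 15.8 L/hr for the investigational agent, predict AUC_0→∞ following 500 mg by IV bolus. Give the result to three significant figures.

AUC = 31.6 mg/L·hr

AUC_0→∞ = Dose_iv / CL
        = 500 / 15.8 = 31.6456 mg/L·hr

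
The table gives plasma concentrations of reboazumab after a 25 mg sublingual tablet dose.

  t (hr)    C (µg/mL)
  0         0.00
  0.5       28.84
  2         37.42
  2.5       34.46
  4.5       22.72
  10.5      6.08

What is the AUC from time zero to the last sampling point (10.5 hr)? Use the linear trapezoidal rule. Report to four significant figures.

AUC = 218.5 µg/mL·hr

Trapezoidal AUC_0→10.5:
  [0→0.5]: (0.00+28.84)/2 × 0.5 = 7.21
  [0.5→2]: (28.84+37.42)/2 × 1.5 = 49.695
  [2→2.5]: (37.42+34.46)/2 × 0.5 = 17.97
  [2.5→4.5]: (34.46+22.72)/2 × 2 = 57.18
  [4.5→10.5]: (22.72+6.08)/2 × 6 = 86.4
  Sum = 218.455 µg/mL·hr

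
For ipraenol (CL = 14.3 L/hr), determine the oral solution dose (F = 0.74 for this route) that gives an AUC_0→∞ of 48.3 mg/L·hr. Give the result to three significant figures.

Dose = CL × AUC_0→∞ / F
     = 14.3 × 48.3 / 0.74 = 933.365 mg

Dose = 933 mg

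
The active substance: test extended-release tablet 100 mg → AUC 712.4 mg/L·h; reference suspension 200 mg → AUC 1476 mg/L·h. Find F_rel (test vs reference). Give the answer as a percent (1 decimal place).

F_rel = 96.5%

F_rel = (AUC_test/D_test) / (AUC_ref/D_ref)
      = (712.4/100) / (1476/200)
      = 7.124 / 7.38 = 0.9653 = 96.53%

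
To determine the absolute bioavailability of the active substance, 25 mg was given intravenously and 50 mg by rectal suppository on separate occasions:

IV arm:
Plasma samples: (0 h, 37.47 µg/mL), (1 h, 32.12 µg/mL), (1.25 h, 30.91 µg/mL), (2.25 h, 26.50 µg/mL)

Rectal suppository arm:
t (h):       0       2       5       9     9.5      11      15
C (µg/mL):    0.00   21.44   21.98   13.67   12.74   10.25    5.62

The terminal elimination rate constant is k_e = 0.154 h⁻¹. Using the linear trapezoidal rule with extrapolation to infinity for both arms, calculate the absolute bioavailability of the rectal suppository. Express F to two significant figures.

Trapezoidal AUC_0→2.25 (IV):
  [0→1]: (37.47+32.12)/2 × 1 = 34.795
  [1→1.25]: (32.12+30.91)/2 × 0.25 = 7.87875
  [1.25→2.25]: (30.91+26.50)/2 × 1 = 28.705
  Sum = 71.37875 µg/mL·h
IV tail: 26.50/0.154 = 172.078; AUC_iv,0→∞ = 71.37875 + 172.078 = 243.45675 µg/mL·h
Trapezoidal AUC_0→15 (rectal suppository):
  [0→2]: (0.00+21.44)/2 × 2 = 21.44
  [2→5]: (21.44+21.98)/2 × 3 = 65.13
  [5→9]: (21.98+13.67)/2 × 4 = 71.3
  [9→9.5]: (13.67+12.74)/2 × 0.5 = 6.6025
  [9.5→11]: (12.74+10.25)/2 × 1.5 = 17.2425
  [11→15]: (10.25+5.62)/2 × 4 = 31.74
  Sum = 213.455 µg/mL·h
rectal suppository tail: 5.62/0.154 = 36.494; AUC_ev,0→∞ = 213.455 + 36.494 = 249.949 µg/mL·h
F = (AUC_ev/D_ev)/(AUC_iv/D_iv) = (249.949/50)/(243.45675/25) = 4.99898/9.73827 = 0.5133

F = 0.51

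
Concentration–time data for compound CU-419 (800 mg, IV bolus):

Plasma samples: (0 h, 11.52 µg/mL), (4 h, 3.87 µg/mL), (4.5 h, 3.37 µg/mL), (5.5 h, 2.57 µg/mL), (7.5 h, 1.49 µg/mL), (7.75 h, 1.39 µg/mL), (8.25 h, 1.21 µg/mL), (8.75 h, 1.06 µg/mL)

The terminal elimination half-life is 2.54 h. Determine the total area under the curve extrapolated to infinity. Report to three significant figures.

Trapezoidal AUC_0→8.75:
  [0→4]: (11.52+3.87)/2 × 4 = 30.78
  [4→4.5]: (3.87+3.37)/2 × 0.5 = 1.81
  [4.5→5.5]: (3.37+2.57)/2 × 1 = 2.97
  [5.5→7.5]: (2.57+1.49)/2 × 2 = 4.06
  [7.5→7.75]: (1.49+1.39)/2 × 0.25 = 0.36
  [7.75→8.25]: (1.39+1.21)/2 × 0.5 = 0.65
  [8.25→8.75]: (1.21+1.06)/2 × 0.5 = 0.5675
  Sum = 41.1975 µg/mL·h
k_e = ln2 / t½ = 0.693147 / 2.54 = 0.2729 h^-1
Extrapolated tail: C_last / k_e = 1.06 / 0.2729 = 3.884
AUC_0→∞ = 41.1975 + 3.884 = 45.0815 µg/mL·h

AUC = 45.1 µg/mL·h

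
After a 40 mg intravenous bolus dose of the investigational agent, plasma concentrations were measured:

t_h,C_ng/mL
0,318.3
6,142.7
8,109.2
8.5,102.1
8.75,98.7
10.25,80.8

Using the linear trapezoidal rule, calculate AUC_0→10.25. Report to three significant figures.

AUC = 1850 ng/mL·h

Trapezoidal AUC_0→10.25:
  [0→6]: (318.3+142.7)/2 × 6 = 1383.0
  [6→8]: (142.7+109.2)/2 × 2 = 251.9
  [8→8.5]: (109.2+102.1)/2 × 0.5 = 52.825
  [8.5→8.75]: (102.1+98.7)/2 × 0.25 = 25.1
  [8.75→10.25]: (98.7+80.8)/2 × 1.5 = 134.625
  Sum = 1847.45 ng/mL·h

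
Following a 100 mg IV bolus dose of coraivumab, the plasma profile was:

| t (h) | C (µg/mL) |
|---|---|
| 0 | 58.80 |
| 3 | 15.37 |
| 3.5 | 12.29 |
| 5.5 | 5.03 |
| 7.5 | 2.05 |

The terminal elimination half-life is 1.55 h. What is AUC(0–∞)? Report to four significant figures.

Trapezoidal AUC_0→7.5:
  [0→3]: (58.80+15.37)/2 × 3 = 111.255
  [3→3.5]: (15.37+12.29)/2 × 0.5 = 6.915
  [3.5→5.5]: (12.29+5.03)/2 × 2 = 17.32
  [5.5→7.5]: (5.03+2.05)/2 × 2 = 7.08
  Sum = 142.57 µg/mL·h
k_e = ln2 / t½ = 0.693147 / 1.55 = 0.4472 h^-1
Extrapolated tail: C_last / k_e = 2.05 / 0.4472 = 4.584
AUC_0→∞ = 142.57 + 4.584 = 147.154 µg/mL·h

AUC = 147.2 µg/mL·h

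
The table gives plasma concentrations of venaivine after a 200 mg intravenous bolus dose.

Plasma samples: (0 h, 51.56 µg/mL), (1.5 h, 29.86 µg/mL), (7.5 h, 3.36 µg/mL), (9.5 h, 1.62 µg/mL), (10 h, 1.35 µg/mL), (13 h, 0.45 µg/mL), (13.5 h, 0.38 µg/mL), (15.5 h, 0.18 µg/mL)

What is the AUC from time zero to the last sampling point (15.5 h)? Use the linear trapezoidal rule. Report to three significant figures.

AUC = 170 µg/mL·h

Trapezoidal AUC_0→15.5:
  [0→1.5]: (51.56+29.86)/2 × 1.5 = 61.065
  [1.5→7.5]: (29.86+3.36)/2 × 6 = 99.66
  [7.5→9.5]: (3.36+1.62)/2 × 2 = 4.98
  [9.5→10]: (1.62+1.35)/2 × 0.5 = 0.7425
  [10→13]: (1.35+0.45)/2 × 3 = 2.7
  [13→13.5]: (0.45+0.38)/2 × 0.5 = 0.2075
  [13.5→15.5]: (0.38+0.18)/2 × 2 = 0.56
  Sum = 169.915 µg/mL·h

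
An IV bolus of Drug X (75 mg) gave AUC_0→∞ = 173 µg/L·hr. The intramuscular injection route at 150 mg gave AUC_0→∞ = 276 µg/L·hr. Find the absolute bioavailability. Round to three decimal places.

F = (AUC_ev / D_ev) / (AUC_iv / D_iv)
  = (276/150) / (173/75)
  = 1.84 / 2.30667 = 0.7977

F = 0.798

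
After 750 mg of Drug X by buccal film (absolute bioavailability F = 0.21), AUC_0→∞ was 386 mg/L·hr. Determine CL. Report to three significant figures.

CL = 0.408 L/hr

CL = F × Dose / AUC_0→∞
   = 0.21 × 750 / 386 = 0.408031 L/hr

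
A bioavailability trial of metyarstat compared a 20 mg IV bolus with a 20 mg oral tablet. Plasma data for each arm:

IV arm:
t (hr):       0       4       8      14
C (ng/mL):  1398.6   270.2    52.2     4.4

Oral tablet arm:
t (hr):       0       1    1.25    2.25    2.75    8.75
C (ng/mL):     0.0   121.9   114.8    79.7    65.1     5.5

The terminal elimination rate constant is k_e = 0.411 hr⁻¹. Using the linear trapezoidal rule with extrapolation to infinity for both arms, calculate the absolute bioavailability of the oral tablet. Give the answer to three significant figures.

F = 0.108

Trapezoidal AUC_0→14 (IV):
  [0→4]: (1398.6+270.2)/2 × 4 = 3337.6
  [4→8]: (270.2+52.2)/2 × 4 = 644.8
  [8→14]: (52.2+4.4)/2 × 6 = 169.8
  Sum = 4152.2 ng/mL·hr
IV tail: 4.4/0.411 = 10.706; AUC_iv,0→∞ = 4152.2 + 10.706 = 4162.906 ng/mL·hr
Trapezoidal AUC_0→8.75 (oral tablet):
  [0→1]: (0.0+121.9)/2 × 1 = 60.95
  [1→1.25]: (121.9+114.8)/2 × 0.25 = 29.5875
  [1.25→2.25]: (114.8+79.7)/2 × 1 = 97.25
  [2.25→2.75]: (79.7+65.1)/2 × 0.5 = 36.2
  [2.75→8.75]: (65.1+5.5)/2 × 6 = 211.8
  Sum = 435.7875 ng/mL·hr
oral tablet tail: 5.5/0.411 = 13.382; AUC_ev,0→∞ = 435.7875 + 13.382 = 449.1695 ng/mL·hr
F = (AUC_ev/D_ev)/(AUC_iv/D_iv) = (449.1695/20)/(4162.906/20) = 22.458475/208.1453 = 0.1079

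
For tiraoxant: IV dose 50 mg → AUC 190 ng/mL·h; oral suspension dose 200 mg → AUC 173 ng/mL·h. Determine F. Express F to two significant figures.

F = 0.23

F = (AUC_ev / D_ev) / (AUC_iv / D_iv)
  = (173/200) / (190/50)
  = 0.865 / 3.8 = 0.2276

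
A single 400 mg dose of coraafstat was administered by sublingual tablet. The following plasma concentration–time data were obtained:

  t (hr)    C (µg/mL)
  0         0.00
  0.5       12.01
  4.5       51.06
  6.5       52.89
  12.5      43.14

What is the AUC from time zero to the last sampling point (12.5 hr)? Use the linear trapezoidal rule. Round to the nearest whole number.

Trapezoidal AUC_0→12.5:
  [0→0.5]: (0.00+12.01)/2 × 0.5 = 3.0025
  [0.5→4.5]: (12.01+51.06)/2 × 4 = 126.14
  [4.5→6.5]: (51.06+52.89)/2 × 2 = 103.95
  [6.5→12.5]: (52.89+43.14)/2 × 6 = 288.09
  Sum = 521.1825 µg/mL·hr

AUC = 521 µg/mL·hr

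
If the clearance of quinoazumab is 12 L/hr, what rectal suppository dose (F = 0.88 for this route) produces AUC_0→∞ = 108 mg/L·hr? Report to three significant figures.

Dose = 1470 mg

Dose = CL × AUC_0→∞ / F
     = 12 × 108 / 0.88 = 1472.73 mg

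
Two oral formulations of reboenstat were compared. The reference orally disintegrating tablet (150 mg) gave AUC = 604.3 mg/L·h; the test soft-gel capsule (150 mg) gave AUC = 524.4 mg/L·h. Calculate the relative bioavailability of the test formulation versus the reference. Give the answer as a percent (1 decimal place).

F_rel = 86.8%

F_rel = (AUC_test/D_test) / (AUC_ref/D_ref)
      = (524.4/150) / (604.3/150)
      = 3.496 / 4.02867 = 0.8678 = 86.78%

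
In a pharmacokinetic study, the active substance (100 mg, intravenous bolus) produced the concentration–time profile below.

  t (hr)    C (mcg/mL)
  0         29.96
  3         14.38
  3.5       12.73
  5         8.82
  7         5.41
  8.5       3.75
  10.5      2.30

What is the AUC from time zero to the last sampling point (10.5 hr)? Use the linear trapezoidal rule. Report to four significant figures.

Trapezoidal AUC_0→10.5:
  [0→3]: (29.96+14.38)/2 × 3 = 66.51
  [3→3.5]: (14.38+12.73)/2 × 0.5 = 6.7775
  [3.5→5]: (12.73+8.82)/2 × 1.5 = 16.1625
  [5→7]: (8.82+5.41)/2 × 2 = 14.23
  [7→8.5]: (5.41+3.75)/2 × 1.5 = 6.87
  [8.5→10.5]: (3.75+2.30)/2 × 2 = 6.05
  Sum = 116.6 mcg/mL·hr

AUC = 116.6 mcg/mL·hr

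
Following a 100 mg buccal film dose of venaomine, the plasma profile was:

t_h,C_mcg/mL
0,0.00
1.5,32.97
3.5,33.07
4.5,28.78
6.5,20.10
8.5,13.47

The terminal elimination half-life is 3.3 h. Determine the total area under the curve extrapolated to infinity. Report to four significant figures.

AUC = 268.3 mcg/mL·h

Trapezoidal AUC_0→8.5:
  [0→1.5]: (0.00+32.97)/2 × 1.5 = 24.7275
  [1.5→3.5]: (32.97+33.07)/2 × 2 = 66.04
  [3.5→4.5]: (33.07+28.78)/2 × 1 = 30.925
  [4.5→6.5]: (28.78+20.10)/2 × 2 = 48.88
  [6.5→8.5]: (20.10+13.47)/2 × 2 = 33.57
  Sum = 204.1425 mcg/mL·h
k_e = ln2 / t½ = 0.693147 / 3.3 = 0.2100 h^-1
Extrapolated tail: C_last / k_e = 13.47 / 0.21 = 64.143
AUC_0→∞ = 204.1425 + 64.143 = 268.2855 mcg/mL·h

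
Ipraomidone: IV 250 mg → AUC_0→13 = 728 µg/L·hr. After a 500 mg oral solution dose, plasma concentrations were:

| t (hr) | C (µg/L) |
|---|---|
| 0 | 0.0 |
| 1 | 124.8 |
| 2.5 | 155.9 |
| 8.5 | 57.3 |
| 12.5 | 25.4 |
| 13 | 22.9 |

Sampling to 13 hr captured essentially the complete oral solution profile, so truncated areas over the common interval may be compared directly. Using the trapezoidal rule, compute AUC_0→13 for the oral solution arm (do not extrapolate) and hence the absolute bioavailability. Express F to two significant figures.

F = 0.75

Trapezoidal AUC_0→13 (oral solution):
  [0→1]: (0.0+124.8)/2 × 1 = 62.4
  [1→2.5]: (124.8+155.9)/2 × 1.5 = 210.525
  [2.5→8.5]: (155.9+57.3)/2 × 6 = 639.6
  [8.5→12.5]: (57.3+25.4)/2 × 4 = 165.4
  [12.5→13]: (25.4+22.9)/2 × 0.5 = 12.075
  Sum = 1090.0 µg/L·hr
F = (AUC_ev/D_ev)/(AUC_iv/D_iv) = (1090.0/500)/(728/250) = 2.18/2.912 = 0.7486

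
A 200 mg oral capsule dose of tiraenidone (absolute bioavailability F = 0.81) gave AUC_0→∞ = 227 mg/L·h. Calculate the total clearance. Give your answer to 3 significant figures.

CL = F × Dose / AUC_0→∞
   = 0.81 × 200 / 227 = 0.713656 L/h

CL = 0.714 L/h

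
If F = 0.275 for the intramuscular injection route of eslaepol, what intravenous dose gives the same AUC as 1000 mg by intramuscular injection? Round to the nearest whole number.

Systemic exposure from an extravascular dose = F × D_ev, so the equivalent IV dose is F × D_ev.
D_iv = F × D_ev = 0.275 × 1000 = 275 mg

D_iv = 275 mg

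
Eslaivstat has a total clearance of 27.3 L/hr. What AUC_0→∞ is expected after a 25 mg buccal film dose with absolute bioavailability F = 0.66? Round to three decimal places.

AUC_0→∞ = F × Dose / CL
        = 0.66 × 25 / 27.3 = 0.604396 mg/L·hr

AUC = 0.604 mg/L·hr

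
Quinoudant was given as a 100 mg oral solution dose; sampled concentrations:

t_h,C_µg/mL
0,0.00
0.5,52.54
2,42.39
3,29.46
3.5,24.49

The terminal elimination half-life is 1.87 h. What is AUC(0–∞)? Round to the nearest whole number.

Trapezoidal AUC_0→3.5:
  [0→0.5]: (0.00+52.54)/2 × 0.5 = 13.135
  [0.5→2]: (52.54+42.39)/2 × 1.5 = 71.1975
  [2→3]: (42.39+29.46)/2 × 1 = 35.925
  [3→3.5]: (29.46+24.49)/2 × 0.5 = 13.4875
  Sum = 133.745 µg/mL·h
k_e = ln2 / t½ = 0.693147 / 1.87 = 0.3707 h^-1
Extrapolated tail: C_last / k_e = 24.49 / 0.3707 = 66.064
AUC_0→∞ = 133.745 + 66.064 = 199.809 µg/mL·h

AUC = 200 µg/mL·h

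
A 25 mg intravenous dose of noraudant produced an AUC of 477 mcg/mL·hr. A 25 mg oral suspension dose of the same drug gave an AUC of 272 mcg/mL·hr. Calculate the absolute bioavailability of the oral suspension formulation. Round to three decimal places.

F = (AUC_ev / D_ev) / (AUC_iv / D_iv)
  = (272/25) / (477/25)
  = 10.88 / 19.08 = 0.5702

F = 0.570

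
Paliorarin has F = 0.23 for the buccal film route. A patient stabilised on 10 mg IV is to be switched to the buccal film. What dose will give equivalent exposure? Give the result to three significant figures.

For equal systemic exposure: F × D_ev = D_iv
D_ev = D_iv / F = 10 / 0.23 = 43.4783 mg

D_buccal = 43.5 mg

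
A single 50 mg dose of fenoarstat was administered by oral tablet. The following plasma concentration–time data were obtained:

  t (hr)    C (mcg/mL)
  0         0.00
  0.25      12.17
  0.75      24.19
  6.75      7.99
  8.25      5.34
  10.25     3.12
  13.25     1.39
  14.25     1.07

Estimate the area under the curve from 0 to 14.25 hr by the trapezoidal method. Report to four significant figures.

AUC = 133.6 mcg/mL·hr

Trapezoidal AUC_0→14.25:
  [0→0.25]: (0.00+12.17)/2 × 0.25 = 1.52125
  [0.25→0.75]: (12.17+24.19)/2 × 0.5 = 9.09
  [0.75→6.75]: (24.19+7.99)/2 × 6 = 96.54
  [6.75→8.25]: (7.99+5.34)/2 × 1.5 = 9.9975
  [8.25→10.25]: (5.34+3.12)/2 × 2 = 8.46
  [10.25→13.25]: (3.12+1.39)/2 × 3 = 6.765
  [13.25→14.25]: (1.39+1.07)/2 × 1 = 1.23
  Sum = 133.60375 mcg/mL·hr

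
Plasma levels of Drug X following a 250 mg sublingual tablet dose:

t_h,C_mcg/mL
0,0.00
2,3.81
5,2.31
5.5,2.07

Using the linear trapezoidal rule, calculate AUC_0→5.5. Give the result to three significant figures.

AUC = 14.1 mcg/mL·h

Trapezoidal AUC_0→5.5:
  [0→2]: (0.00+3.81)/2 × 2 = 3.81
  [2→5]: (3.81+2.31)/2 × 3 = 9.18
  [5→5.5]: (2.31+2.07)/2 × 0.5 = 1.095
  Sum = 14.085 mcg/mL·h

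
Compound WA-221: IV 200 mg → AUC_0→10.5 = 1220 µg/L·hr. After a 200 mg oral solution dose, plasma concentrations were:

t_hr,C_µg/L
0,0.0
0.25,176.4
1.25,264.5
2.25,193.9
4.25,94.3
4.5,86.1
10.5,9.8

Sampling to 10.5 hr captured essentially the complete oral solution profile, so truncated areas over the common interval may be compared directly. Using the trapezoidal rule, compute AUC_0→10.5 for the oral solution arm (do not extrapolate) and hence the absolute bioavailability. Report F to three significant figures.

F = 0.877

Trapezoidal AUC_0→10.5 (oral solution):
  [0→0.25]: (0.0+176.4)/2 × 0.25 = 22.05
  [0.25→1.25]: (176.4+264.5)/2 × 1 = 220.45
  [1.25→2.25]: (264.5+193.9)/2 × 1 = 229.2
  [2.25→4.25]: (193.9+94.3)/2 × 2 = 288.2
  [4.25→4.5]: (94.3+86.1)/2 × 0.25 = 22.55
  [4.5→10.5]: (86.1+9.8)/2 × 6 = 287.7
  Sum = 1070.15 µg/L·hr
F = (AUC_ev/D_ev)/(AUC_iv/D_iv) = (1070.15/200)/(1220/200) = 5.35075/6.1 = 0.8772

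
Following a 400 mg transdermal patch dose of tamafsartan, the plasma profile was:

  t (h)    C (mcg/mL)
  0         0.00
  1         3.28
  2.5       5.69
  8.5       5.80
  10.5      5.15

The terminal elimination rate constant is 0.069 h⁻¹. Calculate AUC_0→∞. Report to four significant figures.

AUC = 128.4 mcg/mL·h

Trapezoidal AUC_0→10.5:
  [0→1]: (0.00+3.28)/2 × 1 = 1.64
  [1→2.5]: (3.28+5.69)/2 × 1.5 = 6.7275
  [2.5→8.5]: (5.69+5.80)/2 × 6 = 34.47
  [8.5→10.5]: (5.80+5.15)/2 × 2 = 10.95
  Sum = 53.7875 mcg/mL·h
Extrapolated tail: C_last / k_e = 5.15 / 0.069 = 74.638
AUC_0→∞ = 53.7875 + 74.638 = 128.4255 mcg/mL·h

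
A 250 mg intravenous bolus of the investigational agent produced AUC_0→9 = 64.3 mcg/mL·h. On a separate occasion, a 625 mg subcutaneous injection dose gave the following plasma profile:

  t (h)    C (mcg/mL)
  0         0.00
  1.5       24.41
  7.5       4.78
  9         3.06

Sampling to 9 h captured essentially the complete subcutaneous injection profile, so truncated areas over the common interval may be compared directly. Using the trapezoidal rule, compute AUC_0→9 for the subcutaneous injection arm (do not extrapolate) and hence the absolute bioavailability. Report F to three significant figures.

F = 0.695

Trapezoidal AUC_0→9 (subcutaneous injection):
  [0→1.5]: (0.00+24.41)/2 × 1.5 = 18.3075
  [1.5→7.5]: (24.41+4.78)/2 × 6 = 87.57
  [7.5→9]: (4.78+3.06)/2 × 1.5 = 5.88
  Sum = 111.7575 mcg/mL·h
F = (AUC_ev/D_ev)/(AUC_iv/D_iv) = (111.7575/625)/(64.3/250) = 0.178812/0.2572 = 0.6952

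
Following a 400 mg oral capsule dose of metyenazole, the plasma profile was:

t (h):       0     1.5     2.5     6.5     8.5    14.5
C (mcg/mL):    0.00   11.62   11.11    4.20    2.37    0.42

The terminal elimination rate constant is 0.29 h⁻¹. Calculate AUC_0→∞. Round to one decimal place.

AUC = 67.1 mcg/mL·h

Trapezoidal AUC_0→14.5:
  [0→1.5]: (0.00+11.62)/2 × 1.5 = 8.715
  [1.5→2.5]: (11.62+11.11)/2 × 1 = 11.365
  [2.5→6.5]: (11.11+4.20)/2 × 4 = 30.62
  [6.5→8.5]: (4.20+2.37)/2 × 2 = 6.57
  [8.5→14.5]: (2.37+0.42)/2 × 6 = 8.37
  Sum = 65.64 mcg/mL·h
Extrapolated tail: C_last / k_e = 0.42 / 0.29 = 1.448
AUC_0→∞ = 65.64 + 1.448 = 67.088 mcg/mL·h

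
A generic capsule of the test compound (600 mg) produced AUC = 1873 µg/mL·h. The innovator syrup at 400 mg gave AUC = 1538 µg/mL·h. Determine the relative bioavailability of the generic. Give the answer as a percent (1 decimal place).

F_rel = (AUC_test/D_test) / (AUC_ref/D_ref)
      = (1873/600) / (1538/400)
      = 3.12167 / 3.845 = 0.8119 = 81.19%

F_rel = 81.2%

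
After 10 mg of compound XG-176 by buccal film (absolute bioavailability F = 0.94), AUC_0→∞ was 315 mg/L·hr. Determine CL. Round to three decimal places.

CL = 0.030 L/hr

CL = F × Dose / AUC_0→∞
   = 0.94 × 10 / 315 = 0.0298413 L/hr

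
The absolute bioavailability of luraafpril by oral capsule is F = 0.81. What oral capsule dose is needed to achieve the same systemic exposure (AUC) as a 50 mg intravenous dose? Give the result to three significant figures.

D_oral = 61.7 mg

For equal systemic exposure: F × D_ev = D_iv
D_ev = D_iv / F = 50 / 0.81 = 61.7284 mg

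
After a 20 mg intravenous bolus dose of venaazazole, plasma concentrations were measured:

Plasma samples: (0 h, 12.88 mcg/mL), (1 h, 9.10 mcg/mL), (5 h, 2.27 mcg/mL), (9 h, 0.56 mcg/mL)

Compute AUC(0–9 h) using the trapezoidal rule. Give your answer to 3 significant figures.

AUC = 39.4 mcg/mL·h

Trapezoidal AUC_0→9:
  [0→1]: (12.88+9.10)/2 × 1 = 10.99
  [1→5]: (9.10+2.27)/2 × 4 = 22.74
  [5→9]: (2.27+0.56)/2 × 4 = 5.66
  Sum = 39.39 mcg/mL·h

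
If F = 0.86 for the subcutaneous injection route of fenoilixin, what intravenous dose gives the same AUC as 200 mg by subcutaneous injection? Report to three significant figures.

Systemic exposure from an extravascular dose = F × D_ev, so the equivalent IV dose is F × D_ev.
D_iv = F × D_ev = 0.86 × 200 = 172 mg

D_iv = 172 mg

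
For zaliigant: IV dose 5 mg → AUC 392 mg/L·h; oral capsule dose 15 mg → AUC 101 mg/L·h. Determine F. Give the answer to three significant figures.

F = 0.0859

F = (AUC_ev / D_ev) / (AUC_iv / D_iv)
  = (101/15) / (392/5)
  = 6.73333 / 78.4 = 0.0859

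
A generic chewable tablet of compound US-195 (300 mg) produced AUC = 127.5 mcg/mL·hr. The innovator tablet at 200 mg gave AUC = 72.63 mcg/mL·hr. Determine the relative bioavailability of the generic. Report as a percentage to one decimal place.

F_rel = (AUC_test/D_test) / (AUC_ref/D_ref)
      = (127.5/300) / (72.63/200)
      = 0.425 / 0.36315 = 1.1703 = 117.03%

F_rel = 117.0%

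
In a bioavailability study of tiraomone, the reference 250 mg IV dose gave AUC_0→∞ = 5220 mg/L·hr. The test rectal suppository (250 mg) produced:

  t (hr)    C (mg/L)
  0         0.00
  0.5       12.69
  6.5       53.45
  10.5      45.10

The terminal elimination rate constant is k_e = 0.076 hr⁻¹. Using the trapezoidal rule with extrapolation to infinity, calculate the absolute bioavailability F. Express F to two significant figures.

Trapezoidal AUC_0→10.5 (rectal suppository):
  [0→0.5]: (0.00+12.69)/2 × 0.5 = 3.1725
  [0.5→6.5]: (12.69+53.45)/2 × 6 = 198.42
  [6.5→10.5]: (53.45+45.10)/2 × 4 = 197.1
  Sum = 398.6925 mg/L·hr
Tail: C_last/k_e = 45.10/0.076 = 593.421
AUC_0→∞ (rectal suppository) = 398.6925 + 593.421 = 992.1135 mg/L·hr
F = (AUC_ev/D_ev)/(AUC_iv/D_iv) = (992.1135/250)/(5220/250) = 3.968454/20.88 = 0.1901

F = 0.19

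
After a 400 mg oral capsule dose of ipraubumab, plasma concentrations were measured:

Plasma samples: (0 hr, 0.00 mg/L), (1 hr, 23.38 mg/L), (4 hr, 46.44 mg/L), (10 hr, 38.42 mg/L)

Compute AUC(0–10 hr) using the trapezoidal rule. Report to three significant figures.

Trapezoidal AUC_0→10:
  [0→1]: (0.00+23.38)/2 × 1 = 11.69
  [1→4]: (23.38+46.44)/2 × 3 = 104.73
  [4→10]: (46.44+38.42)/2 × 6 = 254.58
  Sum = 371.0 mg/L·hr

AUC = 371 mg/L·hr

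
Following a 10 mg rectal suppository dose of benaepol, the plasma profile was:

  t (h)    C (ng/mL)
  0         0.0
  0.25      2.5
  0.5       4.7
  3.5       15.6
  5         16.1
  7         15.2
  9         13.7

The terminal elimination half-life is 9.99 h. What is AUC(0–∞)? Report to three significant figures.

Trapezoidal AUC_0→9:
  [0→0.25]: (0.0+2.5)/2 × 0.25 = 0.3125
  [0.25→0.5]: (2.5+4.7)/2 × 0.25 = 0.9
  [0.5→3.5]: (4.7+15.6)/2 × 3 = 30.45
  [3.5→5]: (15.6+16.1)/2 × 1.5 = 23.775
  [5→7]: (16.1+15.2)/2 × 2 = 31.3
  [7→9]: (15.2+13.7)/2 × 2 = 28.9
  Sum = 115.6375 ng/mL·h
k_e = ln2 / t½ = 0.693147 / 9.99 = 0.0694 h^-1
Extrapolated tail: C_last / k_e = 13.7 / 0.0694 = 197.406
AUC_0→∞ = 115.6375 + 197.406 = 313.0435 ng/mL·h

AUC = 313 ng/mL·h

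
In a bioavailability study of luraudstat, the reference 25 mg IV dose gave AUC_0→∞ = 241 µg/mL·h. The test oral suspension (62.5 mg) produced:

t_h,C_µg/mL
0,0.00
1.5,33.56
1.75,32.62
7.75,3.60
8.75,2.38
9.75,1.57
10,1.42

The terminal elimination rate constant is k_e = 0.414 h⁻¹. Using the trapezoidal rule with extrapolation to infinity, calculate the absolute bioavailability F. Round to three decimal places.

F = 0.250

Trapezoidal AUC_0→10 (oral suspension):
  [0→1.5]: (0.00+33.56)/2 × 1.5 = 25.17
  [1.5→1.75]: (33.56+32.62)/2 × 0.25 = 8.2725
  [1.75→7.75]: (32.62+3.60)/2 × 6 = 108.66
  [7.75→8.75]: (3.60+2.38)/2 × 1 = 2.99
  [8.75→9.75]: (2.38+1.57)/2 × 1 = 1.975
  [9.75→10]: (1.57+1.42)/2 × 0.25 = 0.37375
  Sum = 147.44125 µg/mL·h
Tail: C_last/k_e = 1.42/0.414 = 3.430
AUC_0→∞ (oral suspension) = 147.44125 + 3.430 = 150.87125 µg/mL·h
F = (AUC_ev/D_ev)/(AUC_iv/D_iv) = (150.87125/62.5)/(241/25) = 2.41394/9.64 = 0.2504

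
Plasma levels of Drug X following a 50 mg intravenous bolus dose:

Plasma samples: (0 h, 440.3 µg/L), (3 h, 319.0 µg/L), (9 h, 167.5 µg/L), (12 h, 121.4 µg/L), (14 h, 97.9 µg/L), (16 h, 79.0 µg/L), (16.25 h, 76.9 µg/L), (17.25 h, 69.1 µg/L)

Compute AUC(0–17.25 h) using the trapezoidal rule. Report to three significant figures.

AUC = 3520 µg/L·h

Trapezoidal AUC_0→17.25:
  [0→3]: (440.3+319.0)/2 × 3 = 1138.95
  [3→9]: (319.0+167.5)/2 × 6 = 1459.5
  [9→12]: (167.5+121.4)/2 × 3 = 433.35
  [12→14]: (121.4+97.9)/2 × 2 = 219.3
  [14→16]: (97.9+79.0)/2 × 2 = 176.9
  [16→16.25]: (79.0+76.9)/2 × 0.25 = 19.4875
  [16.25→17.25]: (76.9+69.1)/2 × 1 = 73.0
  Sum = 3520.4875 µg/L·h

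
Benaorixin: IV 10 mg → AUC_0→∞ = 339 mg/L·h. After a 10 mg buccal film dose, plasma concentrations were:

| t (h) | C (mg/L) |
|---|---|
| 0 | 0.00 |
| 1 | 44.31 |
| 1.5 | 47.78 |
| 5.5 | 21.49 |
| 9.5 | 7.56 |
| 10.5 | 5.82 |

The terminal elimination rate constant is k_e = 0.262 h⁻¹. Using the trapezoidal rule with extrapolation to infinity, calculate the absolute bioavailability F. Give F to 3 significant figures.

F = 0.799

Trapezoidal AUC_0→10.5 (buccal film):
  [0→1]: (0.00+44.31)/2 × 1 = 22.155
  [1→1.5]: (44.31+47.78)/2 × 0.5 = 23.0225
  [1.5→5.5]: (47.78+21.49)/2 × 4 = 138.54
  [5.5→9.5]: (21.49+7.56)/2 × 4 = 58.1
  [9.5→10.5]: (7.56+5.82)/2 × 1 = 6.69
  Sum = 248.5075 mg/L·h
Tail: C_last/k_e = 5.82/0.262 = 22.214
AUC_0→∞ (buccal film) = 248.5075 + 22.214 = 270.7215 mg/L·h
F = (AUC_ev/D_ev)/(AUC_iv/D_iv) = (270.7215/10)/(339/10) = 27.07215/33.9 = 0.7986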